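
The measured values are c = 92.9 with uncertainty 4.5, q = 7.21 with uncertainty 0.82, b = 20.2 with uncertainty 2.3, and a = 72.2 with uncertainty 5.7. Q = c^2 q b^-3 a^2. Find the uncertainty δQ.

15900

Relative error in a monomial: (δQ/Q)² = Σ (nᵢ · δxᵢ/xᵢ)².
  (2·δc/c)² = (2×0.0484)² = 0.00939;  (1·δq/q)² = (1×0.114)² = 0.0129;  (-3·δb/b)² = (-3×0.114)² = 0.117;  (2·δa/a)² = (2×0.0789)² = 0.0249
δQ/Q = √(0.164) = 0.405
Q = 39400, so δQ = 0.405 × 39400 = 15900.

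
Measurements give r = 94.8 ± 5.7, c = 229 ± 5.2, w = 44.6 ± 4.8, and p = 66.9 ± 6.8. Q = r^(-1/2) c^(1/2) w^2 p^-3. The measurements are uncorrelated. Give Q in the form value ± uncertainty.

Products/powers → add relative errors in quadrature, weighted by exponent:
  (−½·δr/r)² = (-0.5×0.0601)² = 0.000904;  (½·δc/c)² = (0.5×0.0227)² = 0.000129;  (2·δw/w)² = (2×0.108)² = 0.0463;  (-3·δp/p)² = (-3×0.102)² = 0.0930
δQ/Q = √(0.140) = 0.375
Q = 0.0103, so δQ = 0.375 × 0.0103 = 0.00387.

0.0103 ± 0.00387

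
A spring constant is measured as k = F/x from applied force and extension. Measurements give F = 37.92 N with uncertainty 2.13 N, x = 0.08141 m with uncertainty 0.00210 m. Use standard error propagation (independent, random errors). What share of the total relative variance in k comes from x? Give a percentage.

17.4%

(δk/k)² = (1·δF/F)² + (-1·δx/x)²
  F term: (1×0.0562)² = 0.00316
  x term: (-1×0.0258)² = 0.000665
Total = 0.00382. Share from x = 0.000665/0.00382 = 0.174.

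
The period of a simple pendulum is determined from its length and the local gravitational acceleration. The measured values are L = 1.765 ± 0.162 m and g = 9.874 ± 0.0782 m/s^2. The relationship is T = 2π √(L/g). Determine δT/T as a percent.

4.61%

Since T is a product/quotient, work with relative uncertainties:
  (½·δL/L)² = (0.5×0.0918)² = 0.00211;  (−½·δg/g)² = (-0.5×0.00792)² = 1.57e-05
δT/T = √(0.00212) = 0.0461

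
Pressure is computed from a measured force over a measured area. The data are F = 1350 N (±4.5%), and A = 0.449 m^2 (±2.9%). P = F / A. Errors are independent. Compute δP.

161 Pa

Relative error in a monomial: (δP/P)² = Σ (nᵢ · δxᵢ/xᵢ)².
  (1·δF/F)² = (1×0.0450)² = 0.00202;  (-1·δA/A)² = (-1×0.0290)² = 0.000841
δP/P = √(0.00287) = 0.0535
P = 3010 Pa, so δP = 0.0535 × 3010 = 161 Pa.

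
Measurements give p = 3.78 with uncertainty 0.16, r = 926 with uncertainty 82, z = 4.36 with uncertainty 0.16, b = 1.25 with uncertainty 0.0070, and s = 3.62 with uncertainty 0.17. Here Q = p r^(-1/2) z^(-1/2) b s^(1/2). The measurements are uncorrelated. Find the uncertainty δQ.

0.00967

Each factor contributes (exponent × relative error)² to (δQ/Q)²:
  (1·δp/p)² = (1×0.0423)² = 0.00179;  (−½·δr/r)² = (-0.5×0.0886)² = 0.00196;  (−½·δz/z)² = (-0.5×0.0367)² = 0.000337;  (1·δb/b)² = (1×0.00560)² = 3.14e-05;  (½·δs/s)² = (0.5×0.0470)² = 0.000551
δQ/Q = √(0.00467) = 0.0683
Q = 0.141, so δQ = 0.0683 × 0.141 = 0.00967.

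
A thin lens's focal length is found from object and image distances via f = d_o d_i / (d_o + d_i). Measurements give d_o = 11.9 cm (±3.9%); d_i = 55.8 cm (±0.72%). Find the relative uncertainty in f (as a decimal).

∂f/∂d_o = (d_i/(d_o+d_i))² = 0.679;  ∂f/∂d_i = (d_o/(d_o+d_i))² = 0.0309
δf = √((∂f/∂d_o · δd_o)² + (∂f/∂d_i · δd_i)²) = √(0.0994 + 0.000154) = 0.316 cm
f = 9.81 cm, so δf/f = 0.316/9.81 = 0.0322.

0.0322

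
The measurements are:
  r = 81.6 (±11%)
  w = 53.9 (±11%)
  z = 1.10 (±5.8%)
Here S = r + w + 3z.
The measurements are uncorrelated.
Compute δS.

Absolute uncertainties add in quadrature for a linear combination:
  (δr)² = 80.6;  (δw)² = 35.2;  (3·δz)² = 0.0366
δS = √(116) = 10.8

10.8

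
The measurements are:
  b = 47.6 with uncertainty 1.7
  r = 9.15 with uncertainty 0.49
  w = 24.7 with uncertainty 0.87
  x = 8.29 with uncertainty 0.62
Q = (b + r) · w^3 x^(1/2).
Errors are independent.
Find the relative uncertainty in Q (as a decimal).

Let u = b + r = 56.8. δu = √(δb² + δr²) = √(2.89 + 0.240) = 1.77, so δu/u = 0.0312.
Q is then a monomial in u, w, x:
δQ/Q = √((δu/u)² + (3·δw/w)² + (½·δx/x)²) = √(0.000972 + 0.0112 + 0.00140) = 0.116

0.116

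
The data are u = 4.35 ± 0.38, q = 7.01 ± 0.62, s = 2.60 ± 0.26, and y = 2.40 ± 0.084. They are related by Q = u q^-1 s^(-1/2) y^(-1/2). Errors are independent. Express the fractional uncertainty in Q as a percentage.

13.5%

Relative error in a monomial: (δQ/Q)² = Σ (nᵢ · δxᵢ/xᵢ)².
  (1·δu/u)² = (1×0.0874)² = 0.00763;  (-1·δq/q)² = (-1×0.0884)² = 0.00782;  (−½·δs/s)² = (-0.5×0.100)² = 0.00250;  (−½·δy/y)² = (-0.5×0.0350)² = 0.000306
δQ/Q = √(0.0183) = 0.135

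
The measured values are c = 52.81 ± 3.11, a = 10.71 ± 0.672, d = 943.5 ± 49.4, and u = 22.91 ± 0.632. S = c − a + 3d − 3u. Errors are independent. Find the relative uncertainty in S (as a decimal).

0.0529

Sums and differences: (δS)² = Σ (cᵢ δxᵢ)².
  (δc)² = 9.67;  (δa)² = 0.452;  (3·δd)² = 22000;  (3·δu)² = 3.59
δS = √(22000) = 148
S = 2804, so δS/S = 148/2804 = 0.0529.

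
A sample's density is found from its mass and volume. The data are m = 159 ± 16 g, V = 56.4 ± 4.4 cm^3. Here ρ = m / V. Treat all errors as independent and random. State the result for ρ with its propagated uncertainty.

2.82 ± 0.359 g/cm^3

Relative error in a monomial: (δρ/ρ)² = Σ (nᵢ · δxᵢ/xᵢ)².
  (1·δm/m)² = (1×0.101)² = 0.0101;  (-1·δV/V)² = (-1×0.0780)² = 0.00609
δρ/ρ = √(0.0162) = 0.127
ρ = 2.82 g/cm^3, so δρ = 0.127 × 2.82 = 0.359 g/cm^3.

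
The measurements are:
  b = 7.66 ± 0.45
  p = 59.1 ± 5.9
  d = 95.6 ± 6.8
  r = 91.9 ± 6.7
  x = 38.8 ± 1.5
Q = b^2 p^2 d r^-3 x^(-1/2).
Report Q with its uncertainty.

4.05 ± 1.33

Since Q is a product/quotient, work with relative uncertainties:
  (2·δb/b)² = (2×0.0587)² = 0.0138;  (2·δp/p)² = (2×0.0998)² = 0.0399;  (1·δd/d)² = (1×0.0711)² = 0.00506;  (-3·δr/r)² = (-3×0.0729)² = 0.0478;  (−½·δx/x)² = (-0.5×0.0387)² = 0.000374
δQ/Q = √(0.107) = 0.327
Q = 4.05, so δQ = 0.327 × 4.05 = 1.33.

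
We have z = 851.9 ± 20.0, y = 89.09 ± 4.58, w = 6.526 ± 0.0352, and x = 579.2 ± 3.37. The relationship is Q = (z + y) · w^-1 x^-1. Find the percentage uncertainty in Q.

2.32%

Let u = z + y = 941.0. δu = √(δz² + δy²) = √(400 + 21.0) = 20.5, so δu/u = 0.0218.
Q is then a monomial in u, w, x:
δQ/Q = √((δu/u)² + (-1·δw/w)² + (-1·δx/x)²) = √(0.000475 + 2.91e-05 + 3.39e-05) = 0.0232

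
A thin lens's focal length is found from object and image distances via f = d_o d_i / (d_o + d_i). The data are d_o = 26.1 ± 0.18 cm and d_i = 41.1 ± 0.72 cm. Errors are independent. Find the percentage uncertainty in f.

0.801%

∂f/∂d_o = (d_i/(d_o+d_i))² = 0.374;  ∂f/∂d_i = (d_o/(d_o+d_i))² = 0.151
δf = √((∂f/∂d_o · δd_o)² + (∂f/∂d_i · δd_i)²) = √(0.00453 + 0.0118) = 0.128 cm
f = 16.0 cm, so δf/f = 0.128/16.0 = 0.00801.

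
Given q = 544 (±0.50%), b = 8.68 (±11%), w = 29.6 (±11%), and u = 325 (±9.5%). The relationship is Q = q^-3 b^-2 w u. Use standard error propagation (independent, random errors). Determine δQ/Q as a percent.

For a monomial Q ∝ q^-3, b^-2, w, u, fractional errors add in quadrature:
  (-3·δq/q)² = (-3×0.00500)² = 0.000225;  (-2·δb/b)² = (-2×0.110)² = 0.0484;  (1·δw/w)² = (1×0.110)² = 0.0121;  (1·δu/u)² = (1×0.0950)² = 0.00903
δQ/Q = √(0.0697) = 0.264

26.4%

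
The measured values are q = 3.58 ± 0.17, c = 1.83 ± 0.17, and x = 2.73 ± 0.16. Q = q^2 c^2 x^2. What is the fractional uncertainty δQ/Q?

Each factor contributes (exponent × relative error)² to (δQ/Q)²:
  (2·δq/q)² = (2×0.0475)² = 0.00902;  (2·δc/c)² = (2×0.0929)² = 0.0345;  (2·δx/x)² = (2×0.0586)² = 0.0137
δQ/Q = √(0.0573) = 0.239

0.239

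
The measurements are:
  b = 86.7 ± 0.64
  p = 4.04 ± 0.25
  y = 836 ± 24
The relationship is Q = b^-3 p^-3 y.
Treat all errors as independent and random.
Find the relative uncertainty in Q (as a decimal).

0.189

Q is a product of powers, so relative uncertainties combine in quadrature:
  (-3·δb/b)² = (-3×0.00738)² = 0.000490;  (-3·δp/p)² = (-3×0.0619)² = 0.0345;  (1·δy/y)² = (1×0.0287)² = 0.000824
δQ/Q = √(0.0358) = 0.189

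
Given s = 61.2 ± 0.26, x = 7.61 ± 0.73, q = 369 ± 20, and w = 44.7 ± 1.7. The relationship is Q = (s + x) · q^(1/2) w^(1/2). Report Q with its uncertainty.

8840 ± 309

Let u = s + x = 68.8. δu = √(δs² + δx²) = √(0.0676 + 0.533) = 0.775, so δu/u = 0.0113.
Q is then a monomial in u, q, w:
δQ/Q = √((δu/u)² + (½·δq/q)² + (½·δw/w)²) = √(0.000127 + 0.000734 + 0.000362) = 0.0350
Q = 8840, so δQ = 0.0350 × 8840 = 309.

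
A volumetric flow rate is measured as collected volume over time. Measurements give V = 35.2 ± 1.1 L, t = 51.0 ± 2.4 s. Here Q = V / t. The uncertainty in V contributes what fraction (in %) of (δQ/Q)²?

(δQ/Q)² = (1·δV/V)² + (-1·δt/t)²
  V term: (1×0.0312)² = 0.000977
  t term: (-1×0.0471)² = 0.00221
Total = 0.00319. Share from V = 0.000977/0.00319 = 0.306.

30.6%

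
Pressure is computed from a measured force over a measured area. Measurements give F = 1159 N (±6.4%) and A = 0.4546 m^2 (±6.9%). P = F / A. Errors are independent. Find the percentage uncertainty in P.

For a monomial P ∝ F, A^-1, fractional errors add in quadrature:
  (1·δF/F)² = (1×0.0640)² = 0.00410;  (-1·δA/A)² = (-1×0.0690)² = 0.00476
δP/P = √(0.00886) = 0.0941

9.41%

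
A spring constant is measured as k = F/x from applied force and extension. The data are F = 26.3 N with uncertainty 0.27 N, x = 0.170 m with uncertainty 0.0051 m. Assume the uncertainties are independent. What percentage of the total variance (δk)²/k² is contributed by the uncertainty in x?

89.5%

(δk/k)² = (1·δF/F)² + (-1·δx/x)²
  F term: (1×0.0103)² = 0.000105
  x term: (-1×0.0300)² = 0.000900
Total = 0.00101. Share from x = 0.000900/0.00101 = 0.895.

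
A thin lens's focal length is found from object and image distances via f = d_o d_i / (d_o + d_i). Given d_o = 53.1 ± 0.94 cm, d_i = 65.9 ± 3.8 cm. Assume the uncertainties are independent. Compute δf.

∂f/∂d_o = (d_i/(d_o+d_i))² = 0.307;  ∂f/∂d_i = (d_o/(d_o+d_i))² = 0.199
δf = √((∂f/∂d_o · δd_o)² + (∂f/∂d_i · δd_i)²) = √(0.0831 + 0.572) = 0.810 cm

0.810 cm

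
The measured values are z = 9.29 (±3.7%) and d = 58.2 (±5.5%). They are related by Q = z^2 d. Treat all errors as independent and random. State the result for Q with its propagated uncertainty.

5020 ± 463

For a monomial Q ∝ z^2, d, fractional errors add in quadrature:
  (2·δz/z)² = (2×0.0370)² = 0.00548;  (1·δd/d)² = (1×0.0550)² = 0.00302
δQ/Q = √(0.00850) = 0.0922
Q = 5020, so δQ = 0.0922 × 5020 = 463.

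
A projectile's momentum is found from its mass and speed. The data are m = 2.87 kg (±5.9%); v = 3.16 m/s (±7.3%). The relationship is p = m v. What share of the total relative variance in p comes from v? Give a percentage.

(δp/p)² = (1·δm/m)² + (1·δv/v)²
  m term: (1×0.0590)² = 0.00348
  v term: (1×0.0730)² = 0.00533
Total = 0.00881. Share from v = 0.00533/0.00881 = 0.605.

60.5%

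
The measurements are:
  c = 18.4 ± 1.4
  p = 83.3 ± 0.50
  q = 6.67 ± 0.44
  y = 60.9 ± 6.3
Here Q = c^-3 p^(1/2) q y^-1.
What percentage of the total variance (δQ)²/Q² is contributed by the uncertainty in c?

(δQ/Q)² = (-3·δc/c)² + (½·δp/p)² + (1·δq/q)² + (-1·δy/y)²
  c term: (-3×0.0761)² = 0.0521
  p term: (0.5×0.00600)² = 9.01e-06
  q term: (1×0.0660)² = 0.00435
  y term: (-1×0.103)² = 0.0107
Total = 0.0672. Share from c = 0.0521/0.0672 = 0.776.

77.6%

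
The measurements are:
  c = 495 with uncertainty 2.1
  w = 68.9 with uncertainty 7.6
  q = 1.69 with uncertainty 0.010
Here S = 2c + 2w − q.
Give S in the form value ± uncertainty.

Each term contributes (cᵢ δxᵢ)² to (δS)²:
  (2·δc)² = 17.6;  (2·δw)² = 231;  (δq)² = 0.000100
δS = √(249) = 15.8
S = 1130.

1130 ± 15.8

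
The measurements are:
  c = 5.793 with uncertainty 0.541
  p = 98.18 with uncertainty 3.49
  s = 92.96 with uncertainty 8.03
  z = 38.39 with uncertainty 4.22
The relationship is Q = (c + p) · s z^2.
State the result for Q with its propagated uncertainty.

Let u = c + p = 104.0. δu = √(δc² + δp²) = √(0.293 + 12.2) = 3.53, so δu/u = 0.0340.
Q is then a monomial in u, s, z:
δQ/Q = √((δu/u)² + (1·δs/s)² + (2·δz/z)²) = √(0.00115 + 0.00746 + 0.0483) = 0.239
Q = 1.424e+07, so δQ = 0.239 × 1.424e+07 = 3.4e+06.

(1.424 ± 0.340) × 10^7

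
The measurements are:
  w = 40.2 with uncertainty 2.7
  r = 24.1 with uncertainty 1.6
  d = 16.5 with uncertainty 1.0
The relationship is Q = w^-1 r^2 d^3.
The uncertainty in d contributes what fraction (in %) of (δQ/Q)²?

(δQ/Q)² = (-1·δw/w)² + (2·δr/r)² + (3·δd/d)²
  w term: (-1×0.0672)² = 0.00451
  r term: (2×0.0664)² = 0.0176
  d term: (3×0.0606)² = 0.0331
Total = 0.0552. Share from d = 0.0331/0.0552 = 0.599.

59.9%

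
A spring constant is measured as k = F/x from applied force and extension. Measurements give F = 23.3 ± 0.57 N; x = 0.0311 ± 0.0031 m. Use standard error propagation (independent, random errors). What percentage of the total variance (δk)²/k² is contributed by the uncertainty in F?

5.68%

(δk/k)² = (1·δF/F)² + (-1·δx/x)²
  F term: (1×0.0245)² = 0.000598
  x term: (-1×0.0997)² = 0.00994
Total = 0.0105. Share from F = 0.000598/0.0105 = 0.0568.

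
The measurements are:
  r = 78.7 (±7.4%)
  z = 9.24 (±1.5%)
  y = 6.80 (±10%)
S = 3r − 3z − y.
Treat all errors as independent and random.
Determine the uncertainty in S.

17.5

Sums and differences: (δS)² = Σ (cᵢ δxᵢ)².
  (3·δr)² = 305;  (3·δz)² = 0.173;  (δy)² = 0.462
δS = √(306) = 17.5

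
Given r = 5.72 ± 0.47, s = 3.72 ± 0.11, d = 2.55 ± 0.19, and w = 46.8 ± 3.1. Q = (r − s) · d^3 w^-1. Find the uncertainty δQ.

0.238

Let u = r − s = 2.00. δu = √(δr² + δs²) = √(0.221 + 0.0121) = 0.483, so δu/u = 0.241.
Q is then a monomial in u, d, w:
δQ/Q = √((δu/u)² + (3·δd/d)² + (-1·δw/w)²) = √(0.0583 + 0.0500 + 0.00439) = 0.336
Q = 0.709, so δQ = 0.336 × 0.709 = 0.238.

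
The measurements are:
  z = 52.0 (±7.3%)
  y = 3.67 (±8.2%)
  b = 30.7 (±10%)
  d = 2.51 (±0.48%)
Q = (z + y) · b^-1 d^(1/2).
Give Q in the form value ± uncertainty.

Let u = z + y = 55.7. δu = √(δz² + δy²) = √(14.4 + 0.0906) = 3.81, so δu/u = 0.0684.
Q is then a monomial in u, b, d:
δQ/Q = √((δu/u)² + (-1·δb/b)² + (½·δd/d)²) = √(0.00468 + 0.0100 + 5.76e-06) = 0.121
Q = 2.87, so δQ = 0.121 × 2.87 = 0.348.

2.87 ± 0.348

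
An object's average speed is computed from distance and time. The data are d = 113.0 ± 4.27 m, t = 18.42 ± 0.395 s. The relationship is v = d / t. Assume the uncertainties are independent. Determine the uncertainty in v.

Since v is a product/quotient, work with relative uncertainties:
  (1·δd/d)² = (1×0.0378)² = 0.00143;  (-1·δt/t)² = (-1×0.0214)² = 0.000460
δv/v = √(0.00189) = 0.0434
v = 6.135 m/s, so δv = 0.0434 × 6.135 = 0.267 m/s.

0.267 m/s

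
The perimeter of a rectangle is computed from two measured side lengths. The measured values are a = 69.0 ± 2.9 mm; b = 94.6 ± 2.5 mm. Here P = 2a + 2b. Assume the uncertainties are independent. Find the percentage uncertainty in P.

Absolute uncertainties add in quadrature for a linear combination:
  (2·δa)² = 33.6;  (2·δb)² = 25.0
δP = √(58.6) = 7.66 mm
P = 327 mm, so δP/P = 7.66/327 = 0.0234.

2.34%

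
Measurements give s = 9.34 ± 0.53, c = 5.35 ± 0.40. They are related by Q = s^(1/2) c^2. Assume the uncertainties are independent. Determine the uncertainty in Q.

13.3

For a monomial Q ∝ s^(1/2), c^2, fractional errors add in quadrature:
  (½·δs/s)² = (0.5×0.0567)² = 0.000805;  (2·δc/c)² = (2×0.0748)² = 0.0224
δQ/Q = √(0.0232) = 0.152
Q = 87.5, so δQ = 0.152 × 87.5 = 13.3.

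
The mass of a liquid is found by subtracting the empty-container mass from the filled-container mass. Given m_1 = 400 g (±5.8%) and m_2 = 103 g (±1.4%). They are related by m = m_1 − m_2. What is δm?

23.2 g

Each term contributes (cᵢ δxᵢ)² to (δm)²:
  (δm_1)² = 538;  (δm_2)² = 2.08
δm = √(540) = 23.2 g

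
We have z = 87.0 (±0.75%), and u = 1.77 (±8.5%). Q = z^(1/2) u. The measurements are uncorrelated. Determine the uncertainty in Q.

1.40

Products/powers → add relative errors in quadrature, weighted by exponent:
  (½·δz/z)² = (0.5×0.00750)² = 1.41e-05;  (1·δu/u)² = (1×0.0850)² = 0.00723
δQ/Q = √(0.00724) = 0.0851
Q = 16.5, so δQ = 0.0851 × 16.5 = 1.40.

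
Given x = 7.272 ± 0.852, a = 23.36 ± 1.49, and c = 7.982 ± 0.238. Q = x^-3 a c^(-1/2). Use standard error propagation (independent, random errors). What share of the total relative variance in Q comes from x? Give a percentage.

(δQ/Q)² = (-3·δx/x)² + (1·δa/a)² + (−½·δc/c)²
  x term: (-3×0.117)² = 0.124
  a term: (1×0.0638)² = 0.00407
  c term: (-0.5×0.0298)² = 0.000222
Total = 0.128. Share from x = 0.124/0.128 = 0.966.

96.6%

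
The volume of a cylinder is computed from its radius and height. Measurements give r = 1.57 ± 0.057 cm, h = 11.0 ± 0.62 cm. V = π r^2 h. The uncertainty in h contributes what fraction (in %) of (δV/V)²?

37.6%

(δV/V)² = (2·δr/r)² + (1·δh/h)²
  r term: (2×0.0363)² = 0.00527
  h term: (1×0.0564)² = 0.00318
Total = 0.00845. Share from h = 0.00318/0.00845 = 0.376.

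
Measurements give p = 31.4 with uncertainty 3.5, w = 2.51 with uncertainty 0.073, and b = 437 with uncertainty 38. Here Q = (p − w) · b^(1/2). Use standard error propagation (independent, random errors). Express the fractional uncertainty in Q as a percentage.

12.9%

Let u = p − w = 28.9. δu = √(δp² + δw²) = √(12.2 + 0.00533) = 3.50, so δu/u = 0.121.
Q is then a monomial in u, b:
δQ/Q = √((δu/u)² + (½·δb/b)²) = √(0.0147 + 0.00189) = 0.129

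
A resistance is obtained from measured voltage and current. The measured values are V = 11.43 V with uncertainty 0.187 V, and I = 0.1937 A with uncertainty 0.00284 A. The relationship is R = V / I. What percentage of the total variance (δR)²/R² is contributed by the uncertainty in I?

44.5%

(δR/R)² = (1·δV/V)² + (-1·δI/I)²
  V term: (1×0.0164)² = 0.000268
  I term: (-1×0.0147)² = 0.000215
Total = 0.000483. Share from I = 0.000215/0.000483 = 0.445.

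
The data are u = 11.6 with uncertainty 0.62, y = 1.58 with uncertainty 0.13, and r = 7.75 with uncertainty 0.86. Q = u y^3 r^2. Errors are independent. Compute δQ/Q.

Since Q is a product/quotient, work with relative uncertainties:
  (1·δu/u)² = (1×0.0534)² = 0.00286;  (3·δy/y)² = (3×0.0823)² = 0.0609;  (2·δr/r)² = (2×0.111)² = 0.0493
δQ/Q = √(0.113) = 0.336

0.336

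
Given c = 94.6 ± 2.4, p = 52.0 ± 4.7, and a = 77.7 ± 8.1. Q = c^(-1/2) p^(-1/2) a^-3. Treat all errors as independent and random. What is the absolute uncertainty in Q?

9.61e-09

Each factor contributes (exponent × relative error)² to (δQ/Q)²:
  (−½·δc/c)² = (-0.5×0.0254)² = 0.000161;  (−½·δp/p)² = (-0.5×0.0904)² = 0.00204;  (-3·δa/a)² = (-3×0.104)² = 0.0978
δQ/Q = √(0.100) = 0.316
Q = 3.04e-08, so δQ = 0.316 × 3.04e-08 = 9.61e-09.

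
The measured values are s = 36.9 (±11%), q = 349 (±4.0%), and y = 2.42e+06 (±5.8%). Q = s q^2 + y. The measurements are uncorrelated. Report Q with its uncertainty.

(6.91 ± 0.627) × 10^6

Let p = s·q^2 = 4.49e+06. δp/p = √((1·δs/s)² + (2·δq/q)²) = √(0.0121 + 0.00640) = 0.136, so δp = 6.11e+05.
Q = p + y: δQ = √(δp² + δy²) = √(3.74e+11 + 1.97e+10) = 6.27e+05
Q = 6.91e+06.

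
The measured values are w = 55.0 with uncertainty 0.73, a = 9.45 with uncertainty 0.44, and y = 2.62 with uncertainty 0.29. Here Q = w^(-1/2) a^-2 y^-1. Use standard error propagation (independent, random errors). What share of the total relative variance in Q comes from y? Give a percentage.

(δQ/Q)² = (−½·δw/w)² + (-2·δa/a)² + (-1·δy/y)²
  w term: (-0.5×0.0133)² = 4.4e-05
  a term: (-2×0.0466)² = 0.00867
  y term: (-1×0.111)² = 0.0123
Total = 0.0210. Share from y = 0.0123/0.0210 = 0.584.

58.4%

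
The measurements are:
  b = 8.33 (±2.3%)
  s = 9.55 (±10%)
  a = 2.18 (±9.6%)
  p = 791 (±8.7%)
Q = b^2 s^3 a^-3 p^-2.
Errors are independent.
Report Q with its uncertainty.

Each factor contributes (exponent × relative error)² to (δQ/Q)²:
  (2·δb/b)² = (2×0.0230)² = 0.00212;  (3·δs/s)² = (3×0.100)² = 0.0900;  (-3·δa/a)² = (-3×0.0960)² = 0.0829;  (-2·δp/p)² = (-2×0.0870)² = 0.0303
δQ/Q = √(0.205) = 0.453
Q = 0.00932, so δQ = 0.453 × 0.00932 = 0.00422.

0.00932 ± 0.00422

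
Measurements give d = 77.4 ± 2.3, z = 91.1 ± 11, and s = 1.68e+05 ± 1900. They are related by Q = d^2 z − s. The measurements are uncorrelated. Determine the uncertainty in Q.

Let p = d^2·z = 5.46e+05. δp/p = √((2·δd/d)² + (1·δz/z)²) = √(0.00353 + 0.0146) = 0.135, so δp = 73400.
Q = p − s: δQ = √(δp² + δs²) = √(5.39e+09 + 3.61e+06) = 73500

73500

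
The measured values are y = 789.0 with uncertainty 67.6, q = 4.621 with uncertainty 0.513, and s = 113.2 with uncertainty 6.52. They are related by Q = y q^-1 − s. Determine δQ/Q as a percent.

43.1%

Let p = y·q^-1 = 170.7. δp/p = √((1·δy/y)² + (-1·δq/q)²) = √(0.00734 + 0.0123) = 0.140, so δp = 23.9.
Q = p − s: δQ = √(δp² + δs²) = √(573 + 42.5) = 24.8
Q = 57.54, so δQ/Q = 24.8/57.54 = 0.431.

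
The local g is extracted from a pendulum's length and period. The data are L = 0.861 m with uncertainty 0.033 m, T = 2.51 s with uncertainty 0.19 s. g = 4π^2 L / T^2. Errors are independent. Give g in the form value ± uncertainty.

5.40 ± 0.843 m/s^2

g is a product of powers, so relative uncertainties combine in quadrature:
  (1·δL/L)² = (1×0.0383)² = 0.00147;  (-2·δT/T)² = (-2×0.0757)² = 0.0229
δg/g = √(0.0244) = 0.156
g = 5.40 m/s^2, so δg = 0.156 × 5.40 = 0.843 m/s^2.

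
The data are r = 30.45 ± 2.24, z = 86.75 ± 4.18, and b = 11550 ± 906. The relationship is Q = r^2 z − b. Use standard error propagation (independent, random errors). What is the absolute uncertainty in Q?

Let p = r^2·z = 80430. δp/p = √((2·δr/r)² + (1·δz/z)²) = √(0.0216 + 0.00232) = 0.155, so δp = 12500.
Q = p − b: δQ = √(δp² + δb²) = √(1.55e+08 + 8.21e+05) = 12500

12500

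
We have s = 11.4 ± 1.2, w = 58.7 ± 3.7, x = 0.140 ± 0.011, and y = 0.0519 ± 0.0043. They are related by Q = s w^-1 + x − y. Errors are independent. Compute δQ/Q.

0.0942

Let p = s·w^-1 = 0.194. δp/p = √((1·δs/s)² + (-1·δw/w)²) = √(0.0111 + 0.00397) = 0.123, so δp = 0.0238.
Q = p + x − y: δQ = √(δp² + δx² + δy²) = √(0.000568 + 0.000121 + 1.85e-05) = 0.0266
Q = 0.282, so δQ/Q = 0.0266/0.282 = 0.0942.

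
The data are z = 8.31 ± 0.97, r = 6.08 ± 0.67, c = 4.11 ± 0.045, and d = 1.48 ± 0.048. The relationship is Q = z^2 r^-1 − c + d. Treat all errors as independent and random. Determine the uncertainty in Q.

2.93

Let p = z^2·r^-1 = 11.4. δp/p = √((2·δz/z)² + (-1·δr/r)²) = √(0.0545 + 0.0121) = 0.258, so δp = 2.93.
Q = p − c + d: δQ = √(δp² + δc² + δd²) = √(8.60 + 0.00202 + 0.00230) = 2.93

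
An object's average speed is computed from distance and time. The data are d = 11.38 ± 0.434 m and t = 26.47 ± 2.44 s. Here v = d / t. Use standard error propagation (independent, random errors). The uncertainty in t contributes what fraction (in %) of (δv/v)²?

85.4%

(δv/v)² = (1·δd/d)² + (-1·δt/t)²
  d term: (1×0.0381)² = 0.00145
  t term: (-1×0.0922)² = 0.00850
Total = 0.00995. Share from t = 0.00850/0.00995 = 0.854.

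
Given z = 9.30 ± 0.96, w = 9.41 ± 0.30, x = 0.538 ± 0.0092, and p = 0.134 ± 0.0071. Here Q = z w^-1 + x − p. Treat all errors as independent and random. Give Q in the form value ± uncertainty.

1.39 ± 0.107

Let h = z·w^-1 = 0.988. δh/h = √((1·δz/z)² + (-1·δw/w)²) = √(0.0107 + 0.00102) = 0.108, so δh = 0.107.
Q = h + x − p: δQ = √(δh² + δx² + δp²) = √(0.0114 + 8.46e-05 + 5.04e-05) = 0.107
Q = 1.39.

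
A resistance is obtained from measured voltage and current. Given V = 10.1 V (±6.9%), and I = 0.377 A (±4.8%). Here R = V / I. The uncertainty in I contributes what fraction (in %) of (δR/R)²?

(δR/R)² = (1·δV/V)² + (-1·δI/I)²
  V term: (1×0.0690)² = 0.00476
  I term: (-1×0.0480)² = 0.00230
Total = 0.00707. Share from I = 0.00230/0.00707 = 0.326.

32.6%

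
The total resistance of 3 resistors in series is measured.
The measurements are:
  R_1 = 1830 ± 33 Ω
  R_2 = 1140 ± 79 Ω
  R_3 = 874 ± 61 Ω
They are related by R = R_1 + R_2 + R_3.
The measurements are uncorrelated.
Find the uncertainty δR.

Absolute uncertainties add in quadrature for a linear combination:
  (δR_1)² = 1090;  (δR_2)² = 6240;  (δR_3)² = 3720
δR = √(11100) = 105 Ω

105 Ω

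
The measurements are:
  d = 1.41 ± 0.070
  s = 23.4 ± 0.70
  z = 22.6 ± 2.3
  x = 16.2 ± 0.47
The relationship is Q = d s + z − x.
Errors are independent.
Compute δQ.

3.03

Let p = d·s = 33.0. δp/p = √((1·δd/d)² + (1·δs/s)²) = √(0.00246 + 0.000895) = 0.0580, so δp = 1.91.
Q = p + z − x: δQ = √(δp² + δz² + δx²) = √(3.66 + 5.29 + 0.221) = 3.03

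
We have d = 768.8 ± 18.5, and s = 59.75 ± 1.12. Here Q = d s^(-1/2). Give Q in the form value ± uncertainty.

99.46 ± 2.57

Relative error in a monomial: (δQ/Q)² = Σ (nᵢ · δxᵢ/xᵢ)².
  (1·δd/d)² = (1×0.0241)² = 0.000579;  (−½·δs/s)² = (-0.5×0.0187)² = 8.78e-05
δQ/Q = √(0.000667) = 0.0258
Q = 99.46, so δQ = 0.0258 × 99.46 = 2.57.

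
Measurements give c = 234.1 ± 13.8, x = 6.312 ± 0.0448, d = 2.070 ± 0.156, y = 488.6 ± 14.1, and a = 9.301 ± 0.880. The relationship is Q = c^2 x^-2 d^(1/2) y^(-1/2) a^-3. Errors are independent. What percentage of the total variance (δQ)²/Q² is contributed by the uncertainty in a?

(δQ/Q)² = (2·δc/c)² + (-2·δx/x)² + (½·δd/d)² + (−½·δy/y)² + (-3·δa/a)²
  c term: (2×0.0589)² = 0.0139
  x term: (-2×0.00710)² = 0.000202
  d term: (0.5×0.0754)² = 0.00142
  y term: (-0.5×0.0289)² = 0.000208
  a term: (-3×0.0946)² = 0.0806
Total = 0.0963. Share from a = 0.0806/0.0963 = 0.837.

83.7%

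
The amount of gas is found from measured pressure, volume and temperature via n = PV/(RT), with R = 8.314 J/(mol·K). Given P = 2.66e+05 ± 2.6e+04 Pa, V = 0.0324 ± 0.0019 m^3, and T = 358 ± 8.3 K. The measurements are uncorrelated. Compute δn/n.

Relative error in a monomial: (δn/n)² = Σ (nᵢ · δxᵢ/xᵢ)².
  (1·δP/P)² = (1×0.0977)² = 0.00955;  (1·δV/V)² = (1×0.0586)² = 0.00344;  (-1·δT/T)² = (-1×0.0232)² = 0.000538
δn/n = √(0.0135) = 0.116

0.116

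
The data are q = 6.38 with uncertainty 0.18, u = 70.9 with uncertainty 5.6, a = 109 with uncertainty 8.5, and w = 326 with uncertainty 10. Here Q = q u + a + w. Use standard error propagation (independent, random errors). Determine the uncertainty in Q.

40.1

Let p = q·u = 452. δp/p = √((1·δq/q)² + (1·δu/u)²) = √(0.000796 + 0.00624) = 0.0839, so δp = 37.9.
Q = p + a + w: δQ = √(δp² + δa² + δw²) = √(1440 + 72.2 + 100) = 40.1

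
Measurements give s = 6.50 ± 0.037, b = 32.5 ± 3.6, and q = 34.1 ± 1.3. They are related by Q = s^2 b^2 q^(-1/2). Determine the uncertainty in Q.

Q is a product of powers, so relative uncertainties combine in quadrature:
  (2·δs/s)² = (2×0.00569)² = 0.000130;  (2·δb/b)² = (2×0.111)² = 0.0491;  (−½·δq/q)² = (-0.5×0.0381)² = 0.000363
δQ/Q = √(0.0496) = 0.223
Q = 7640, so δQ = 0.223 × 7640 = 1700.

1700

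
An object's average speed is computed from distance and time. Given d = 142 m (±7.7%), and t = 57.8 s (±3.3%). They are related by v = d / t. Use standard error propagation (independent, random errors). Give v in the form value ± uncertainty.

2.46 ± 0.206 m/s

Each factor contributes (exponent × relative error)² to (δv/v)²:
  (1·δd/d)² = (1×0.0770)² = 0.00593;  (-1·δt/t)² = (-1×0.0330)² = 0.00109
δv/v = √(0.00702) = 0.0838
v = 2.46 m/s, so δv = 0.0838 × 2.46 = 0.206 m/s.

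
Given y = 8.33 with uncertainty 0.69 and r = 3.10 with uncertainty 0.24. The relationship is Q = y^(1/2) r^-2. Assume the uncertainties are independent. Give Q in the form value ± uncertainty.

0.300 ± 0.0481

Since Q is a product/quotient, work with relative uncertainties:
  (½·δy/y)² = (0.5×0.0828)² = 0.00172;  (-2·δr/r)² = (-2×0.0774)² = 0.0240
δQ/Q = √(0.0257) = 0.160
Q = 0.300, so δQ = 0.160 × 0.300 = 0.0481.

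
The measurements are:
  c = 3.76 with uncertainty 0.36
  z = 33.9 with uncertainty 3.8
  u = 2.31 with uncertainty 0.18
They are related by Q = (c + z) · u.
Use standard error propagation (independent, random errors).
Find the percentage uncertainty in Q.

12.8%

Let w = c + z = 37.7. δw = √(δc² + δz²) = √(0.130 + 14.4) = 3.82, so δw/w = 0.101.
Q is then a monomial in w, u:
δQ/Q = √((δw/w)² + (1·δu/u)²) = √(0.0103 + 0.00607) = 0.128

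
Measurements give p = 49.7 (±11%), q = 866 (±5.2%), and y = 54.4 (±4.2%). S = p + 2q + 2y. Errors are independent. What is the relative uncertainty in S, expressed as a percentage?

For a sum/difference, combine absolute errors in quadrature:
  (δp)² = 29.9;  (2·δq)² = 8110;  (2·δy)² = 20.9
δS = √(8160) = 90.3
S = 1890, so δS/S = 90.3/1890 = 0.0478.

4.78%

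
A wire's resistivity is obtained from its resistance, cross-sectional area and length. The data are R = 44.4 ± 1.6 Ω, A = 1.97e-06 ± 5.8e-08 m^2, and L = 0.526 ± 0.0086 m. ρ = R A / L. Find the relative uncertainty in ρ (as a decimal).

For a monomial ρ ∝ R, A, L^-1, fractional errors add in quadrature:
  (1·δR/R)² = (1×0.0360)² = 0.00130;  (1·δA/A)² = (1×0.0294)² = 0.000867;  (-1·δL/L)² = (-1×0.0163)² = 0.000267
δρ/ρ = √(0.00243) = 0.0493

0.0493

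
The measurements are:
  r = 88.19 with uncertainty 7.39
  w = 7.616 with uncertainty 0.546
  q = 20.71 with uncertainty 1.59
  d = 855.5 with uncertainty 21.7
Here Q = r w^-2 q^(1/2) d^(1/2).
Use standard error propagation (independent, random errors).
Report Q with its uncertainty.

202.4 ± 34.6

Products/powers → add relative errors in quadrature, weighted by exponent:
  (1·δr/r)² = (1×0.0838)² = 0.00702;  (-2·δw/w)² = (-2×0.0717)² = 0.0206;  (½·δq/q)² = (0.5×0.0768)² = 0.00147;  (½·δd/d)² = (0.5×0.0254)² = 0.000161
δQ/Q = √(0.0292) = 0.171
Q = 202.4, so δQ = 0.171 × 202.4 = 34.6.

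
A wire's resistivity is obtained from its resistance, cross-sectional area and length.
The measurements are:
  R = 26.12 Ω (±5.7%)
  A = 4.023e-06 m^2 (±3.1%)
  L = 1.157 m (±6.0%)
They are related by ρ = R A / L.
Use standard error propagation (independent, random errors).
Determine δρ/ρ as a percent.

ρ is a product of powers, so relative uncertainties combine in quadrature:
  (1·δR/R)² = (1×0.0570)² = 0.00325;  (1·δA/A)² = (1×0.0310)² = 0.000961;  (-1·δL/L)² = (-1×0.0600)² = 0.00360
δρ/ρ = √(0.00781) = 0.0884

8.84%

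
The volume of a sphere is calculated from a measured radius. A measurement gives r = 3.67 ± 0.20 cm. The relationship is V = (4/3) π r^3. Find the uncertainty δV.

V ∝ r^3, so δV/V = |3| · δr/r = 3 × 0.0545 = 0.163.
V = 207 cm^3, so δV = 0.163 × 207 = 33.9 cm^3.

33.9 cm^3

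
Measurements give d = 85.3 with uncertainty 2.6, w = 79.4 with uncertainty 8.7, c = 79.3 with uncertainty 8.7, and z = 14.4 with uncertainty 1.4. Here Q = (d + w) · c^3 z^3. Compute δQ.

Let u = d + w = 165. δu = √(δd² + δw²) = √(6.76 + 75.7) = 9.08, so δu/u = 0.0551.
Q is then a monomial in u, c, z:
δQ/Q = √((δu/u)² + (3·δc/c)² + (3·δz/z)²) = √(0.00304 + 0.108 + 0.0851) = 0.443
Q = 2.45e+11, so δQ = 0.443 × 2.45e+11 = 1.09e+11.

1.09e+11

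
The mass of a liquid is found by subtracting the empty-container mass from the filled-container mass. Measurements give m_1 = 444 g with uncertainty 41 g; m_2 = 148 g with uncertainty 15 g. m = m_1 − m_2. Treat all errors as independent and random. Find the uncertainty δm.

43.7 g

m is a linear combination, so absolute uncertainties add in quadrature:
  (δm_1)² = 1680;  (δm_2)² = 225
δm = √(1910) = 43.7 g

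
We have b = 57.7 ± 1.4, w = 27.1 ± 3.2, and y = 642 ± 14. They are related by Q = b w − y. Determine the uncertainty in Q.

Let p = b·w = 1560. δp/p = √((1·δb/b)² + (1·δw/w)²) = √(0.000589 + 0.0139) = 0.121, so δp = 188.
Q = p − y: δQ = √(δp² + δy²) = √(35500 + 196) = 189

189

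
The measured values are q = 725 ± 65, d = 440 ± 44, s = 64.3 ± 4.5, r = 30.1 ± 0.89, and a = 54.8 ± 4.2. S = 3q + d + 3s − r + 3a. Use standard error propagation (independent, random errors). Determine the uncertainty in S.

S is a linear combination, so absolute uncertainties add in quadrature:
  (3·δq)² = 38000;  (δd)² = 1940;  (3·δs)² = 182;  (δr)² = 0.792;  (3·δa)² = 159
δS = √(40300) = 201

201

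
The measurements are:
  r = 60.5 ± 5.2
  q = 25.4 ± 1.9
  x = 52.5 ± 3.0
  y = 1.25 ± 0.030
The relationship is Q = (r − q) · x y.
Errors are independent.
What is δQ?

Let u = r − q = 35.1. δu = √(δr² + δq²) = √(27.0 + 3.61) = 5.54, so δu/u = 0.158.
Q is then a monomial in u, x, y:
δQ/Q = √((δu/u)² + (1·δx/x)² + (1·δy/y)²) = √(0.0249 + 0.00327 + 0.000576) = 0.169
Q = 2300, so δQ = 0.169 × 2300 = 390.

390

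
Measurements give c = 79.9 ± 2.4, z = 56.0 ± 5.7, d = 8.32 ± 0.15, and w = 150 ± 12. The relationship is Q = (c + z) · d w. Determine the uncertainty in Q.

15900

Let u = c + z = 136. δu = √(δc² + δz²) = √(5.76 + 32.5) = 6.18, so δu/u = 0.0455.
Q is then a monomial in u, d, w:
δQ/Q = √((δu/u)² + (1·δd/d)² + (1·δw/w)²) = √(0.00207 + 0.000325 + 0.00640) = 0.0938
Q = 1.7e+05, so δQ = 0.0938 × 1.7e+05 = 15900.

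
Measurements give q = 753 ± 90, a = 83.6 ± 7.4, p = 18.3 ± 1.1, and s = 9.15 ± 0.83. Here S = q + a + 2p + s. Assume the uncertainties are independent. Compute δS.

90.3

Sums and differences: (δS)² = Σ (cᵢ δxᵢ)².
  (δq)² = 8100;  (δa)² = 54.8;  (2·δp)² = 4.84;  (δs)² = 0.689
δS = √(8160) = 90.3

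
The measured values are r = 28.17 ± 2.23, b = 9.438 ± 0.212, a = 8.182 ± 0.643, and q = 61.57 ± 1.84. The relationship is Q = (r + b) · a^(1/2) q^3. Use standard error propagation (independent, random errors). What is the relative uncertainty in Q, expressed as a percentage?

11.5%

Let u = r + b = 37.61. δu = √(δr² + δb²) = √(4.97 + 0.0449) = 2.24, so δu/u = 0.0596.
Q is then a monomial in u, a, q:
δQ/Q = √((δu/u)² + (½·δa/a)² + (3·δq/q)²) = √(0.00355 + 0.00154 + 0.00804) = 0.115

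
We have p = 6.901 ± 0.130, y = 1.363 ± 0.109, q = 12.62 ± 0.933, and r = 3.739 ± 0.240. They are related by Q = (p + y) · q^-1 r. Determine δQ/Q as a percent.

10.0%

Let u = p + y = 8.264. δu = √(δp² + δy²) = √(0.0169 + 0.0119) = 0.170, so δu/u = 0.0205.
Q is then a monomial in u, q, r:
δQ/Q = √((δu/u)² + (-1·δq/q)² + (1·δr/r)²) = √(0.000421 + 0.00547 + 0.00412) = 0.100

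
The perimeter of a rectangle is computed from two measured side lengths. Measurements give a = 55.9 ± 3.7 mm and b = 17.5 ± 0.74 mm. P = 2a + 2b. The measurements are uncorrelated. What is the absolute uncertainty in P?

Sums and differences: (δP)² = Σ (cᵢ δxᵢ)².
  (2·δa)² = 54.8;  (2·δb)² = 2.19
δP = √(57.0) = 7.55 mm

7.55 mm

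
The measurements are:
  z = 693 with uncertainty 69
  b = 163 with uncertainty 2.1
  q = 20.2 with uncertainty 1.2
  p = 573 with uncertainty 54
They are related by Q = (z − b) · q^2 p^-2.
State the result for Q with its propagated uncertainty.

0.659 ± 0.170

Let u = z − b = 530. δu = √(δz² + δb²) = √(4760 + 4.41) = 69.0, so δu/u = 0.130.
Q is then a monomial in u, q, p:
δQ/Q = √((δu/u)² + (2·δq/q)² + (-2·δp/p)²) = √(0.0170 + 0.0141 + 0.0355) = 0.258
Q = 0.659, so δQ = 0.258 × 0.659 = 0.170.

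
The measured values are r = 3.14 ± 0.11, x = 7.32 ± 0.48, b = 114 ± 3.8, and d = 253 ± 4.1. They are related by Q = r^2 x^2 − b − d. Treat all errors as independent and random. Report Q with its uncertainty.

Let p = r^2·x^2 = 528. δp/p = √((2·δr/r)² + (2·δx/x)²) = √(0.00491 + 0.0172) = 0.149, so δp = 78.6.
Q = p − b − d: δQ = √(δp² + δb² + δd²) = √(6170 + 14.4 + 16.8) = 78.8
Q = 161.

161 ± 78.8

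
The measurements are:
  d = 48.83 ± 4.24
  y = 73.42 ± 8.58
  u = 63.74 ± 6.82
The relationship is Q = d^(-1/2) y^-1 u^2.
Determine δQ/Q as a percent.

Products/powers → add relative errors in quadrature, weighted by exponent:
  (−½·δd/d)² = (-0.5×0.0868)² = 0.00188;  (-1·δy/y)² = (-1×0.117)² = 0.0137;  (2·δu/u)² = (2×0.107)² = 0.0458
δQ/Q = √(0.0613) = 0.248

24.8%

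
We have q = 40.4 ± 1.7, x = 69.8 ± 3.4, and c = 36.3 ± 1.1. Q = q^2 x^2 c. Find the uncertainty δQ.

3.82e+07

For a monomial Q ∝ q^2, x^2, c, fractional errors add in quadrature:
  (2·δq/q)² = (2×0.0421)² = 0.00708;  (2·δx/x)² = (2×0.0487)² = 0.00949;  (1·δc/c)² = (1×0.0303)² = 0.000918
δQ/Q = √(0.0175) = 0.132
Q = 2.89e+08, so δQ = 0.132 × 2.89e+08 = 3.82e+07.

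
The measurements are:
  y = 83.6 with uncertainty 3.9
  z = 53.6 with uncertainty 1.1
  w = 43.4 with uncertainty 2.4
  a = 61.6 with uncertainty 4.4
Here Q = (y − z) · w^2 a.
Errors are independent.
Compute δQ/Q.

0.189

Let u = y − z = 30.0. δu = √(δy² + δz²) = √(15.2 + 1.21) = 4.05, so δu/u = 0.135.
Q is then a monomial in u, w, a:
δQ/Q = √((δu/u)² + (2·δw/w)² + (1·δa/a)²) = √(0.0182 + 0.0122 + 0.00510) = 0.189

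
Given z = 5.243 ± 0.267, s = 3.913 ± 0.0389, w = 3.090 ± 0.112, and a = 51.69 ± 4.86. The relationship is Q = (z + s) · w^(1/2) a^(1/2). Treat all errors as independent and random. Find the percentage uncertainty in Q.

Let u = z + s = 9.156. δu = √(δz² + δs²) = √(0.0713 + 0.00151) = 0.270, so δu/u = 0.0295.
Q is then a monomial in u, w, a:
δQ/Q = √((δu/u)² + (½·δw/w)² + (½·δa/a)²) = √(0.000868 + 0.000328 + 0.00221) = 0.0584

5.84%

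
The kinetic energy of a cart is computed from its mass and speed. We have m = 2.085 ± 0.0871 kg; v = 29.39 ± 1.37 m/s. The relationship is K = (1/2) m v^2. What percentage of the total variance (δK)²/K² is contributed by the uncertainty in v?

83.3%

(δK/K)² = (1·δm/m)² + (2·δv/v)²
  m term: (1×0.0418)² = 0.00175
  v term: (2×0.0466)² = 0.00869
Total = 0.0104. Share from v = 0.00869/0.0104 = 0.833.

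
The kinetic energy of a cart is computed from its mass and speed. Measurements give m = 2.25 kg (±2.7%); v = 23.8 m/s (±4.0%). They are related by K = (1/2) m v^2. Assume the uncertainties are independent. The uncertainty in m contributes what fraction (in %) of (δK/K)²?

10.2%

(δK/K)² = (1·δm/m)² + (2·δv/v)²
  m term: (1×0.0270)² = 0.000729
  v term: (2×0.0400)² = 0.00640
Total = 0.00713. Share from m = 0.000729/0.00713 = 0.102.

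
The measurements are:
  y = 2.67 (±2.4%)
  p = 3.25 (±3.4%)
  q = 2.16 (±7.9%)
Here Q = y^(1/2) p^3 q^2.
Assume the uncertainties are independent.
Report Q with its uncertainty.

262 ± 49.3

Relative error in a monomial: (δQ/Q)² = Σ (nᵢ · δxᵢ/xᵢ)².
  (½·δy/y)² = (0.5×0.0240)² = 0.000144;  (3·δp/p)² = (3×0.0340)² = 0.0104;  (2·δq/q)² = (2×0.0790)² = 0.0250
δQ/Q = √(0.0355) = 0.188
Q = 262, so δQ = 0.188 × 262 = 49.3.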